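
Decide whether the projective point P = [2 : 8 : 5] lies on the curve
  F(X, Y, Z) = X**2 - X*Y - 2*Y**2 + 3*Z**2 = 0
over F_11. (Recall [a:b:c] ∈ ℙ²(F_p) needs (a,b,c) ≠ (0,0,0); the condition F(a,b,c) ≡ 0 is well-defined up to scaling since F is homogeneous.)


F(2,8,5) ≡ 1 (mod 11); P is NOT on the curve.

Evaluate F(2, 8, 5) term-by-term (mod 11).
  X**2 ↦ 1·4·1·1 = 4
  -X*Y ↦ -1·2·8·1 = -16
  -2*Y**2 ↦ -2·1·64·1 = -128
  3*Z**2 ↦ 3·1·1·25 = 75
Sum: F(2, 8, 5) = (4) + (-16) + (-128) + (75) = -65.
Reducing mod 11: -65 ≡ 1 (mod 11).
Since F(a, b, c) ≡ 1 ≠ 0 (mod 11), P does NOT lie on the curve.


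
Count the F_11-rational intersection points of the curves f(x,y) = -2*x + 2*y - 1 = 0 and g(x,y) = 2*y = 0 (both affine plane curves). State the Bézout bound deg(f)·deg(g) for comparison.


Common zeros: {(5, 0)}; count = 1; Bézout bound = 1.

deg(f) = 1, deg(g) = 1, so Bézout bound = 1.
Scan x ∈ F_11. For each x, list the y ∈ F_11 with f(x, y) ≡ 0 and those with g(x, y) ≡ 0 (mod 11); the common zeros in that column are the intersection.
  x = 0: f ≡ 0 at y ∈ {6}; g ≡ 0 at y ∈ {0}; common: ∅.
  x = 1: f ≡ 0 at y ∈ {7}; g ≡ 0 at y ∈ {0}; common: ∅.
  x = 2: f ≡ 0 at y ∈ {8}; g ≡ 0 at y ∈ {0}; common: ∅.
  x = 3: f ≡ 0 at y ∈ {9}; g ≡ 0 at y ∈ {0}; common: ∅.
  x = 4: f ≡ 0 at y ∈ {10}; g ≡ 0 at y ∈ {0}; common: ∅.
  x = 5: f ≡ 0 at y ∈ {0}; g ≡ 0 at y ∈ {0}; common: {0}.
  x = 6: f ≡ 0 at y ∈ {1}; g ≡ 0 at y ∈ {0}; common: ∅.
  x = 7: f ≡ 0 at y ∈ {2}; g ≡ 0 at y ∈ {0}; common: ∅.
  x = 8: f ≡ 0 at y ∈ {3}; g ≡ 0 at y ∈ {0}; common: ∅.
  x = 9: f ≡ 0 at y ∈ {4}; g ≡ 0 at y ∈ {0}; common: ∅.
  x = 10: f ≡ 0 at y ∈ {5}; g ≡ 0 at y ∈ {0}; common: ∅.
Collecting: common zeros = {(5, 0)}, so the count is 1.
Comparison with the Bézout bound: 1 ≤ 1 = deg(f)·deg(g), as expected for curves with no common component (the bound is attained).


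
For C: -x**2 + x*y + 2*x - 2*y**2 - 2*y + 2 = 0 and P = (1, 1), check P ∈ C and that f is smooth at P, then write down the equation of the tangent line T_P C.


Tangent line at P: x - 5*y + 4 = 0.

Step 1: f(1, 1) = 0, so P lies on C.
Step 2: partial derivatives
  f_x(x, y) = -2*x + y + 2, f_y(x, y) = x - 4*y - 2.
  f_x(P) = 1, f_y(P) = -5 (gradient nonzero, so P is smooth).
Step 3: tangent line at P: 1·(x − 1) + -5·(y − 1) = 0.
Expanding: x - 5*y + 4 = 0.


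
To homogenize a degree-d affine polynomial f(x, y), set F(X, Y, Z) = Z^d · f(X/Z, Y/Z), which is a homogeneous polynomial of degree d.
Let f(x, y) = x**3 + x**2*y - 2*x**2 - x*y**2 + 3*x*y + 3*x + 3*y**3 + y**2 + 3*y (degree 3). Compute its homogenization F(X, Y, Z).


F(X, Y, Z) = X**3 + X**2*Y - 2*X**2*Z - X*Y**2 + 3*X*Y*Z + 3*X*Z**2 + 3*Y**3 + Y**2*Z + 3*Y*Z**2

deg(f) = 3.
Substitute x = X/Z, y = Y/Z into f, then multiply by Z^3.
  monomial 1·x^3·y^0 ↦ 1·X^3·Y^0·Z^0.
  monomial 1·x^2·y^1 ↦ 1·X^2·Y^1·Z^0.
  monomial -2·x^2·y^0 ↦ -2·X^2·Y^0·Z^1.
  monomial -1·x^1·y^2 ↦ -1·X^1·Y^2·Z^0.
  monomial 3·x^1·y^1 ↦ 3·X^1·Y^1·Z^1.
  monomial 3·x^1·y^0 ↦ 3·X^1·Y^0·Z^2.
  monomial 3·x^0·y^3 ↦ 3·X^0·Y^3·Z^0.
  monomial 1·x^0·y^2 ↦ 1·X^0·Y^2·Z^1.
  monomial 3·x^0·y^1 ↦ 3·X^0·Y^1·Z^2.
Collecting: F(X, Y, Z) = X**3 + X**2*Y - 2*X**2*Z - X*Y**2 + 3*X*Y*Z + 3*X*Z**2 + 3*Y**3 + Y**2*Z + 3*Y*Z**2.


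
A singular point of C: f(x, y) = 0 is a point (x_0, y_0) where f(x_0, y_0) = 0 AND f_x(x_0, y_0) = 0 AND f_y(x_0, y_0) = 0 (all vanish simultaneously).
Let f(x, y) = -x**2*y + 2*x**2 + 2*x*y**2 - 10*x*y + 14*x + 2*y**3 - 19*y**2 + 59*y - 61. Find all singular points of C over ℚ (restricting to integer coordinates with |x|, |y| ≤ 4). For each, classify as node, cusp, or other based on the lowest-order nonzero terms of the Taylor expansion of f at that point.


Singular points: {(1, 3)}; classification: node.

Compute partial derivatives:
  f_x = -2*x*y + 4*x + 2*y**2 - 10*y + 14.
  f_y = -x**2 + 4*x*y - 10*x + 6*y**2 - 38*y + 59.
Scan x_0 ∈ {−4, ..., 4}. For each x_0, f_y(x_0, y) is a polynomial in y; find its integer roots y ∈ {−4, ..., 4}, then test f_x and f at those candidates.
  x = -4: f_y(-4, y) = 6*y**2 - 54*y + 83; no integer root y with |y| ≤ 4.
  x = -3: f_y(-3, y) = 6*y**2 - 50*y + 80; no integer root y with |y| ≤ 4.
  x = -2: f_y(-2, y) = 6*y**2 - 46*y + 75; no integer root y with |y| ≤ 4.
  x = -1: f_y(-1, y) = 6*y**2 - 42*y + 68; no integer root y with |y| ≤ 4.
  x = 0: f_y(0, y) = 6*y**2 - 38*y + 59; no integer root y with |y| ≤ 4.
  x = 1: f_y(1, y) = 6*y**2 - 34*y + 48; vanishes at y ∈ {3}. (1, 3): f_x = 0, f = 0 — SINGULAR.
  x = 2: f_y(2, y) = 6*y**2 - 30*y + 35; no integer root y with |y| ≤ 4.
  x = 3: f_y(3, y) = 6*y**2 - 26*y + 20; vanishes at y ∈ {1}. (3, 1): f_x = 12 ≠ 0.
  x = 4: f_y(4, y) = 6*y**2 - 22*y + 3; no integer root y with |y| ≤ 4.
Only singular point on the grid: (1, 3).
Classify: substitute x = 1 + u, y = 3 + v and expand: f = -u**2*v - u**2 + 2*u*v**2 + 2*v**3 + v**2.
No constant or linear terms (consistent with a singular point). Quadratic part: -u**2 + v**2. Cubic part: -u**2*v + 2*u*v**2 + 2*v**3.
The quadratic part v**2 - u**2 = (v − u)(v + u) splits into two distinct linear factors, so there are two distinct tangent lines y − 3 = ±(x − 1) — this is a node (ordinary double point).
Classification: node.


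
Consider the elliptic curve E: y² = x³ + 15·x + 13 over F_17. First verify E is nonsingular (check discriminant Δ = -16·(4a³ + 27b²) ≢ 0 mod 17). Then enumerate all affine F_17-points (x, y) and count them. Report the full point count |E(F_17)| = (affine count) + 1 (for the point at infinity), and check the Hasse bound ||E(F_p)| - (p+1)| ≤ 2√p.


Affine points = {(0, 8), (0, 9), (2, 0), (3, 0), (4, 1), (4, 16), (5, 3), (5, 14), (6, 8), (6, 9), (7, 6), (7, 11), (8, 4), (8, 13), (11, 8), (11, 9), (12, 0), (13, 5), (13, 12), (14, 3), (14, 14), (15, 3), (15, 14)}; affine count = 23; |E(F_17)| = 24.

Discriminant check: Δ ∝ 4a³ + 27b² = 4·15³ + 27·13² = 4·3375 + 27·169 ≡ 9 (mod 17). Nonzero ⇒ E is nonsingular.
For each x ∈ F_17, compute rhs = x³ + 15·x + 13 mod 17, then count y ∈ F_17 with y² ≡ rhs.
  x = 0: rhs = 13, matching y values: 8, 9 (2 points).
  x = 1: rhs = 12, matching y values: none (0 points).
  x = 2: rhs = 0, matching y values: 0 (1 points).
  x = 3: rhs = 0, matching y values: 0 (1 points).
  x = 4: rhs = 1, matching y values: 1, 16 (2 points).
  x = 5: rhs = 9, matching y values: 3, 14 (2 points).
  x = 6: rhs = 13, matching y values: 8, 9 (2 points).
  x = 7: rhs = 2, matching y values: 6, 11 (2 points).
  x = 8: rhs = 16, matching y values: 4, 13 (2 points).
  x = 9: rhs = 10, matching y values: none (0 points).
  x = 10: rhs = 7, matching y values: none (0 points).
  x = 11: rhs = 13, matching y values: 8, 9 (2 points).
  x = 12: rhs = 0, matching y values: 0 (1 points).
  x = 13: rhs = 8, matching y values: 5, 12 (2 points).
  x = 14: rhs = 9, matching y values: 3, 14 (2 points).
  x = 15: rhs = 9, matching y values: 3, 14 (2 points).
  x = 16: rhs = 14, matching y values: none (0 points).
Total affine count: 23.
Full point count |E(F_17)| = 23 + 1 = 24.
Hasse bound: |24 − (17+1)| = |6| = 6 ≤ 2√17 ≈ 8.2462 ✓.


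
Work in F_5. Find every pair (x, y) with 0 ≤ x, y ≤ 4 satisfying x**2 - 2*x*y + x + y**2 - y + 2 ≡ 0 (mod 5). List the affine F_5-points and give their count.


Affine F_5-points: ∅; count = 0.

For each of the 25 pairs (x, y) ∈ F_5², evaluate f(x, y) mod 5. Record the zeros.
  x = 0: [0↦2, 1↦2, 2↦4, 3↦3, 4↦4]  zeros at y ∈ ∅
  x = 1: [0↦4, 1↦2, 2↦2, 3↦4, 4↦3]  zeros at y ∈ ∅
  x = 2: [0↦3, 1↦4, 2↦2, 3↦2, 4↦4]  zeros at y ∈ ∅
  x = 3: [0↦4, 1↦3, 2↦4, 3↦2, 4↦2]  zeros at y ∈ ∅
  x = 4: [0↦2, 1↦4, 2↦3, 3↦4, 4↦2]  zeros at y ∈ ∅
Collecting zeros: affine points = ∅.
Total count |C(F_5)_aff| = 0.


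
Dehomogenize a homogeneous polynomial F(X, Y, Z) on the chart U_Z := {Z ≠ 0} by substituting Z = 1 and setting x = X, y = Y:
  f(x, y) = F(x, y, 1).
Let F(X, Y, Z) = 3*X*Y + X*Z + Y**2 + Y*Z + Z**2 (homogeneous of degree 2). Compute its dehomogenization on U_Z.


f(x, y) = 3*x*y + x + y**2 + y + 1

On U_Z we set Z = 1. Each monomial c·X^i·Y^j·Z^k in F becomes c·x^i·y^j·1^k = c·x^i·y^j.
Substituting Z = 1: F(X, Y, 1) = 3*x*y + x + y**2 + y + 1.
Note: deg(f) ≤ deg(F) = 2; strict inequality happens when F is divisible by Z (lost terms).


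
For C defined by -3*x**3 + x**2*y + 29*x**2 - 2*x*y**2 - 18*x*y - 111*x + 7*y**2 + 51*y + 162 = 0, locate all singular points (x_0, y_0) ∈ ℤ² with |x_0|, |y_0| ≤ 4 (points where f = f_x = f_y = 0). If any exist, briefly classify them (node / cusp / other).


Singular points: {(3, -3)}; classification: node.

Compute partial derivatives:
  f_x = -9*x**2 + 2*x*y + 58*x - 2*y**2 - 18*y - 111.
  f_y = x**2 - 4*x*y - 18*x + 14*y + 51.
Scan x_0 ∈ {−4, ..., 4}. For each x_0, f_y(x_0, y) is a polynomial in y; find its integer roots y ∈ {−4, ..., 4}, then test f_x and f at those candidates.
  x = -4: f_y(-4, y) = 30*y + 139; no integer root y with |y| ≤ 4.
  x = -3: f_y(-3, y) = 26*y + 114; no integer root y with |y| ≤ 4.
  x = -2: f_y(-2, y) = 22*y + 91; no integer root y with |y| ≤ 4.
  x = -1: f_y(-1, y) = 18*y + 70; no integer root y with |y| ≤ 4.
  x = 0: f_y(0, y) = 14*y + 51; no integer root y with |y| ≤ 4.
  x = 1: f_y(1, y) = 10*y + 34; no integer root y with |y| ≤ 4.
  x = 2: f_y(2, y) = 6*y + 19; no integer root y with |y| ≤ 4.
  x = 3: f_y(3, y) = 2*y + 6; vanishes at y ∈ {-3}. (3, -3): f_x = 0, f = 0 — SINGULAR.
  x = 4: f_y(4, y) = -2*y - 5; no integer root y with |y| ≤ 4.
Only singular point on the grid: (3, -3).
Classify: substitute x = 3 + u, y = -3 + v and expand: f = -3*u**3 + u**2*v - u**2 - 2*u*v**2 + v**2.
No constant or linear terms (consistent with a singular point). Quadratic part: -u**2 + v**2. Cubic part: -3*u**3 + u**2*v - 2*u*v**2.
The quadratic part v**2 - u**2 = (v − u)(v + u) splits into two distinct linear factors, so there are two distinct tangent lines y − -3 = ±(x − 3) — this is a node (ordinary double point).
Classification: node.


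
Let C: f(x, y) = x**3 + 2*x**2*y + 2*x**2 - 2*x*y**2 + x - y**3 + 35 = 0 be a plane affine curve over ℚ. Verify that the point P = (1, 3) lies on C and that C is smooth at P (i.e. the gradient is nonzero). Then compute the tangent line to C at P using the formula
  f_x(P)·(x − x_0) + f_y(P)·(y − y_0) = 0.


Tangent line at P: 2*x - 37*y + 109 = 0.

Step 1: f(1, 3) = 0, so P lies on C.
Step 2: partial derivatives
  f_x(x, y) = 3*x**2 + 4*x*y + 4*x - 2*y**2 + 1, f_y(x, y) = 2*x**2 - 4*x*y - 3*y**2.
  f_x(P) = 2, f_y(P) = -37 (gradient nonzero, so P is smooth).
Step 3: tangent line at P: 2·(x − 1) + -37·(y − 3) = 0.
Expanding: 2*x - 37*y + 109 = 0.


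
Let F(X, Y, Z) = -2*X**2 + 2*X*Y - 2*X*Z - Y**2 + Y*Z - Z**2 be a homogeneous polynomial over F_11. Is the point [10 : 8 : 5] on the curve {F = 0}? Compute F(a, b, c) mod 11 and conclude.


F(10,8,5) ≡ 9 (mod 11); P is NOT on the curve.

Evaluate F(10, 8, 5) term-by-term (mod 11).
  -2*X**2 ↦ -2·100·1·1 = -200
  2*X*Y ↦ 2·10·8·1 = 160
  -2*X*Z ↦ -2·10·1·5 = -100
  -Y**2 ↦ -1·1·64·1 = -64
  Y*Z ↦ 1·1·8·5 = 40
  -Z**2 ↦ -1·1·1·25 = -25
Sum: F(10, 8, 5) = (-200) + (160) + (-100) + (-64) + (40) + (-25) = -189.
Reducing mod 11: -189 ≡ 9 (mod 11).
Since F(a, b, c) ≡ 9 ≠ 0 (mod 11), P does NOT lie on the curve.


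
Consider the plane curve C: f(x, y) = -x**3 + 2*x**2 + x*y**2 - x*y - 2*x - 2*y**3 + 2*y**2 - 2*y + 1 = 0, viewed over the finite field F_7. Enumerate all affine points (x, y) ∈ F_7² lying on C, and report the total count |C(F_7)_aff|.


Affine F_7-points: {(0, 6), (1, 0), (2, 6), (3, 0), (5, 0), (6, 3), (6, 5)}; count = 7.

For each of the 49 pairs (x, y) ∈ F_7², evaluate f(x, y) mod 7. Record the zeros.
  x = 0: [0↦1, 1↦6, 2↦3, 3↦1, 4↦2, 5↦1, 6↦0]  zeros at y ∈ {6}
  x = 1: [0↦0, 1↦5, 2↦4, 3↦6, 4↦6, 5↦6, 6↦1]  zeros at y ∈ {0}
  x = 2: [0↦4, 1↦2, 2↦3, 3↦2, 4↦1, 5↦2, 6↦0]  zeros at y ∈ {6}
  x = 3: [0↦0, 1↦5, 2↦1, 3↦4, 4↦2, 5↦4, 6↦5]  zeros at y ∈ {0}
  x = 4: [0↦3, 1↦1, 2↦6, 3↦6, 4↦3, 5↦6, 6↦3]  zeros at y ∈ ∅
  x = 5: [0↦0, 1↦5, 2↦5, 3↦2, 4↦5, 5↦2, 6↦2]  zeros at y ∈ {0}
  x = 6: [0↦6, 1↦4, 2↦6, 3↦0, 4↦2, 5↦0, 6↦3]  zeros at y ∈ {3, 5}
Collecting zeros: affine points = {(0, 6), (1, 0), (2, 6), (3, 0), (5, 0), (6, 3), (6, 5)}.
Total count |C(F_7)_aff| = 7.


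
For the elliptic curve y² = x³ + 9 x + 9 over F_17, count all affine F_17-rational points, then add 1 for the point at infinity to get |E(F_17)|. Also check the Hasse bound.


Affine points = {(0, 3), (0, 14), (1, 6), (1, 11), (2, 1), (2, 16), (5, 3), (5, 14), (8, 7), (8, 10), (12, 3), (12, 14), (15, 0), (16, 4), (16, 13)}; affine count = 15; |E(F_17)| = 16.

Discriminant check: Δ ∝ 4a³ + 27b² = 4·9³ + 27·9² = 4·729 + 27·81 ≡ 3 (mod 17). Nonzero ⇒ E is nonsingular.
For each x ∈ F_17, compute rhs = x³ + 9·x + 9 mod 17, then count y ∈ F_17 with y² ≡ rhs.
  x = 0: rhs = 9, matching y values: 3, 14 (2 points).
  x = 1: rhs = 2, matching y values: 6, 11 (2 points).
  x = 2: rhs = 1, matching y values: 1, 16 (2 points).
  x = 3: rhs = 12, matching y values: none (0 points).
  x = 4: rhs = 7, matching y values: none (0 points).
  x = 5: rhs = 9, matching y values: 3, 14 (2 points).
  x = 6: rhs = 7, matching y values: none (0 points).
  x = 7: rhs = 7, matching y values: none (0 points).
  x = 8: rhs = 15, matching y values: 7, 10 (2 points).
  x = 9: rhs = 3, matching y values: none (0 points).
  x = 10: rhs = 11, matching y values: none (0 points).
  x = 11: rhs = 11, matching y values: none (0 points).
  x = 12: rhs = 9, matching y values: 3, 14 (2 points).
  x = 13: rhs = 11, matching y values: none (0 points).
  x = 14: rhs = 6, matching y values: none (0 points).
  x = 15: rhs = 0, matching y values: 0 (1 points).
  x = 16: rhs = 16, matching y values: 4, 13 (2 points).
Total affine count: 15.
Full point count |E(F_17)| = 15 + 1 = 16.
Hasse bound: |16 − (17+1)| = |-2| = 2 ≤ 2√17 ≈ 8.2462 ✓.


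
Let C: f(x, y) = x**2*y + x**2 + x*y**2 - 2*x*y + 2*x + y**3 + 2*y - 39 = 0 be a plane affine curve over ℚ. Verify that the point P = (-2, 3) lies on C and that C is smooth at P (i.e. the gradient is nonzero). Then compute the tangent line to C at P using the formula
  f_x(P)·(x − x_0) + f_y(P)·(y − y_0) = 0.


Tangent line at P: -11*x + 25*y - 97 = 0.

Step 1: f(-2, 3) = 0, so P lies on C.
Step 2: partial derivatives
  f_x(x, y) = 2*x*y + 2*x + y**2 - 2*y + 2, f_y(x, y) = x**2 + 2*x*y - 2*x + 3*y**2 + 2.
  f_x(P) = -11, f_y(P) = 25 (gradient nonzero, so P is smooth).
Step 3: tangent line at P: -11·(x − -2) + 25·(y − 3) = 0.
Expanding: -11*x + 25*y - 97 = 0.


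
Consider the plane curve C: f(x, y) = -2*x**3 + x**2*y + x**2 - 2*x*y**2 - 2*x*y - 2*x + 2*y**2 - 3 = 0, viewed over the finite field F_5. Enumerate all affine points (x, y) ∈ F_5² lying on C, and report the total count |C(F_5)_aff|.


Affine F_5-points: {(0, 2), (0, 3), (1, 4), (3, 1)}; count = 4.

For each of the 25 pairs (x, y) ∈ F_5², evaluate f(x, y) mod 5. Record the zeros.
  x = 0: [0↦2, 1↦4, 2↦0, 3↦0, 4↦4]  zeros at y ∈ {2, 3}
  x = 1: [0↦4, 1↦3, 2↦2, 3↦1, 4↦0]  zeros at y ∈ {4}
  x = 2: [0↦1, 1↦4, 2↦3, 3↦3, 4↦4]  zeros at y ∈ ∅
  x = 3: [0↦1, 1↦0, 2↦1, 3↦4, 4↦4]  zeros at y ∈ {1}
  x = 4: [0↦2, 1↦4, 2↦4, 3↦2, 4↦3]  zeros at y ∈ ∅
Collecting zeros: affine points = {(0, 2), (0, 3), (1, 4), (3, 1)}.
Total count |C(F_5)_aff| = 4.


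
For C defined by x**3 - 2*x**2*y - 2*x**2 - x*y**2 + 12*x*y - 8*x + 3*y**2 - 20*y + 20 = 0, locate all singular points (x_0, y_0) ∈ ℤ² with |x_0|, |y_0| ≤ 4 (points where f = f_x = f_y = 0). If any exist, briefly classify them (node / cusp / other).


Singular points: {(2, 2)}; classification: cusp.

Compute partial derivatives:
  f_x = 3*x**2 - 4*x*y - 4*x - y**2 + 12*y - 8.
  f_y = -2*x**2 - 2*x*y + 12*x + 6*y - 20.
Scan x_0 ∈ {−4, ..., 4}. For each x_0, f_y(x_0, y) is a polynomial in y; find its integer roots y ∈ {−4, ..., 4}, then test f_x and f at those candidates.
  x = -4: f_y(-4, y) = 14*y - 100; no integer root y with |y| ≤ 4.
  x = -3: f_y(-3, y) = 12*y - 74; no integer root y with |y| ≤ 4.
  x = -2: f_y(-2, y) = 10*y - 52; no integer root y with |y| ≤ 4.
  x = -1: f_y(-1, y) = 8*y - 34; no integer root y with |y| ≤ 4.
  x = 0: f_y(0, y) = 6*y - 20; no integer root y with |y| ≤ 4.
  x = 1: f_y(1, y) = 4*y - 10; no integer root y with |y| ≤ 4.
  x = 2: f_y(2, y) = 2*y - 4; vanishes at y ∈ {2}. (2, 2): f_x = 0, f = 0 — SINGULAR.
  x = 3: f_y(3, y) = -2; no integer root y with |y| ≤ 4.
  x = 4: f_y(4, y) = -2*y - 4; vanishes at y ∈ {-2}. (4, -2): f_x = 28 ≠ 0.
Only singular point on the grid: (2, 2).
Classify: substitute x = 2 + u, y = 2 + v and expand: f = u**3 - 2*u**2*v - u*v**2 + v**2.
No constant or linear terms (consistent with a singular point). Quadratic part: v**2. Cubic part: u**3 - 2*u**2*v - u*v**2.
The quadratic part v**2 is a perfect square, so there is a single (double) tangent line v = 0, i.e. y = 2. Restricting the cubic part to that line (v = 0) leaves u**3 ≠ 0, so f is not divisible by v and the branch is v² ≈ -u**3 to lowest order — this is a cusp.
Classification: cusp.


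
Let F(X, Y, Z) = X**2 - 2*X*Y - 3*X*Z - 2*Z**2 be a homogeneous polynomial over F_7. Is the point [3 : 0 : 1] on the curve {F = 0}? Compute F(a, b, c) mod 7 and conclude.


F(3,0,1) ≡ 5 (mod 7); P is NOT on the curve.

Evaluate F(3, 0, 1) term-by-term (mod 7).
  X**2 ↦ 1·9·1·1 = 9
  -2*X*Y ↦ -2·3·0·1 = 0
  -3*X*Z ↦ -3·3·1·1 = -9
  -2*Z**2 ↦ -2·1·1·1 = -2
Sum: F(3, 0, 1) = (9) + (0) + (-9) + (-2) = -2.
Reducing mod 7: -2 ≡ 5 (mod 7).
Since F(a, b, c) ≡ 5 ≠ 0 (mod 7), P does NOT lie on the curve.


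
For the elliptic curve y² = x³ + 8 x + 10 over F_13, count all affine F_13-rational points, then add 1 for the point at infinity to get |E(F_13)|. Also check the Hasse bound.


Affine points = {(0, 6), (0, 7), (3, 3), (3, 10), (6, 1), (6, 12), (8, 1), (8, 12), (11, 5), (11, 8), (12, 1), (12, 12)}; affine count = 12; |E(F_13)| = 13.

Discriminant check: Δ ∝ 4a³ + 27b² = 4·8³ + 27·10² = 4·512 + 27·100 ≡ 3 (mod 13). Nonzero ⇒ E is nonsingular.
For each x ∈ F_13, compute rhs = x³ + 8·x + 10 mod 13, then count y ∈ F_13 with y² ≡ rhs.
  x = 0: rhs = 10, matching y values: 6, 7 (2 points).
  x = 1: rhs = 6, matching y values: none (0 points).
  x = 2: rhs = 8, matching y values: none (0 points).
  x = 3: rhs = 9, matching y values: 3, 10 (2 points).
  x = 4: rhs = 2, matching y values: none (0 points).
  x = 5: rhs = 6, matching y values: none (0 points).
  x = 6: rhs = 1, matching y values: 1, 12 (2 points).
  x = 7: rhs = 6, matching y values: none (0 points).
  x = 8: rhs = 1, matching y values: 1, 12 (2 points).
  x = 9: rhs = 5, matching y values: none (0 points).
  x = 10: rhs = 11, matching y values: none (0 points).
  x = 11: rhs = 12, matching y values: 5, 8 (2 points).
  x = 12: rhs = 1, matching y values: 1, 12 (2 points).
Total affine count: 12.
Full point count |E(F_13)| = 12 + 1 = 13.
Hasse bound: |13 − (13+1)| = |-1| = 1 ≤ 2√13 ≈ 7.2111 ✓.


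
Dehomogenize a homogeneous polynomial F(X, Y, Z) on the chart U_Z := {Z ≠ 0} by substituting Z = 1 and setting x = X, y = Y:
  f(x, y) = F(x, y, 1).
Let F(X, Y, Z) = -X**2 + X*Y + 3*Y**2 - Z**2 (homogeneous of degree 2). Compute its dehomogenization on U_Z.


f(x, y) = -x**2 + x*y + 3*y**2 - 1

On U_Z we set Z = 1. Each monomial c·X^i·Y^j·Z^k in F becomes c·x^i·y^j·1^k = c·x^i·y^j.
Substituting Z = 1: F(X, Y, 1) = -x**2 + x*y + 3*y**2 - 1.
Note: deg(f) ≤ deg(F) = 2; strict inequality happens when F is divisible by Z (lost terms).


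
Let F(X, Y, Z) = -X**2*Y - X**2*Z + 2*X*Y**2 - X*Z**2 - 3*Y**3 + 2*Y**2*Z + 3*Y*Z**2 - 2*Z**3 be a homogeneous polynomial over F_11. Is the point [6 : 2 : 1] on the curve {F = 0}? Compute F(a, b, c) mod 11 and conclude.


F(6,2,1) ≡ 10 (mod 11); P is NOT on the curve.

Evaluate F(6, 2, 1) term-by-term (mod 11).
  -X**2*Y ↦ -1·36·2·1 = -72
  -X**2*Z ↦ -1·36·1·1 = -36
  2*X*Y**2 ↦ 2·6·4·1 = 48
  -X*Z**2 ↦ -1·6·1·1 = -6
  -3*Y**3 ↦ -3·1·8·1 = -24
  2*Y**2*Z ↦ 2·1·4·1 = 8
  3*Y*Z**2 ↦ 3·1·2·1 = 6
  -2*Z**3 ↦ -2·1·1·1 = -2
Sum: F(6, 2, 1) = (-72) + (-36) + (48) + (-6) + (-24) + (8) + (6) + (-2) = -78.
Reducing mod 11: -78 ≡ 10 (mod 11).
Since F(a, b, c) ≡ 10 ≠ 0 (mod 11), P does NOT lie on the curve.


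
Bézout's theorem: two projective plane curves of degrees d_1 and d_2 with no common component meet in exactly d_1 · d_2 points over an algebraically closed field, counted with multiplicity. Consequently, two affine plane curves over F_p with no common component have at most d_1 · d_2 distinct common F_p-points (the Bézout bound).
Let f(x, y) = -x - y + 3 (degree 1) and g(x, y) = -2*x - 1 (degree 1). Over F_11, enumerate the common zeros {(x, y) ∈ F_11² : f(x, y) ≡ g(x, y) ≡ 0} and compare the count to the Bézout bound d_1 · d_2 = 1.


Common zeros: {(5, 9)}; count = 1; Bézout bound = 1.

deg(f) = 1, deg(g) = 1, so Bézout bound = 1.
Scan x ∈ F_11. For each x, list the y ∈ F_11 with f(x, y) ≡ 0 and those with g(x, y) ≡ 0 (mod 11); the common zeros in that column are the intersection.
  x = 0: f ≡ 0 at y ∈ {3}; g ≡ 0 at y ∈ ∅; common: ∅.
  x = 1: f ≡ 0 at y ∈ {2}; g ≡ 0 at y ∈ ∅; common: ∅.
  x = 2: f ≡ 0 at y ∈ {1}; g ≡ 0 at y ∈ ∅; common: ∅.
  x = 3: f ≡ 0 at y ∈ {0}; g ≡ 0 at y ∈ ∅; common: ∅.
  x = 4: f ≡ 0 at y ∈ {10}; g ≡ 0 at y ∈ ∅; common: ∅.
  x = 5: f ≡ 0 at y ∈ {9}; g ≡ 0 at y ∈ {0, 1, 2, 3, 4, 5, 6, 7, 8, 9, 10}; common: {9}.
  x = 6: f ≡ 0 at y ∈ {8}; g ≡ 0 at y ∈ ∅; common: ∅.
  x = 7: f ≡ 0 at y ∈ {7}; g ≡ 0 at y ∈ ∅; common: ∅.
  x = 8: f ≡ 0 at y ∈ {6}; g ≡ 0 at y ∈ ∅; common: ∅.
  x = 9: f ≡ 0 at y ∈ {5}; g ≡ 0 at y ∈ ∅; common: ∅.
  x = 10: f ≡ 0 at y ∈ {4}; g ≡ 0 at y ∈ ∅; common: ∅.
Collecting: common zeros = {(5, 9)}, so the count is 1.
Comparison with the Bézout bound: 1 ≤ 1 = deg(f)·deg(g), as expected for curves with no common component (the bound is attained).


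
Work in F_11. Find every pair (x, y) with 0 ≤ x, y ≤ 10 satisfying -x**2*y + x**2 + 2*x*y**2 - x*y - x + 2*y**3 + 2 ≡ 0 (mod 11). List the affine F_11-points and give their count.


Affine F_11-points: {(0, 10), (1, 2), (1, 4), (3, 8), (4, 2), (5, 0), (6, 7), (7, 0), (8, 4), (9, 7), (10, 10)}; count = 11.

For each of the 121 pairs (x, y) ∈ F_11², evaluate f(x, y) mod 11. Record the zeros.
  x = 0: [0↦2, 1↦4, 2↦7, 3↦1, 4↦9, 5↦10, 6↦5, 7↦6, 8↦3, 9↦8, 10↦0]  zeros at y ∈ {10}
  x = 1: [0↦2, 1↦4, 2↦0, 3↦2, 4↦0, 5↦6, 6↦10, 7↦2, 8↦5, 9↦9, 10↦4]  zeros at y ∈ {2, 4}
  x = 2: [0↦4, 1↦4, 2↦2, 3↦10, 4↦7, 5↦5, 6↦5, 7↦8, 8↦4, 9↦5, 10↦1]  zeros at y ∈ ∅
  x = 3: [0↦8, 1↦4, 2↦2, 3↦3, 4↦8, 5↦7, 6↦1, 7↦2, 8↦0, 9↦7, 10↦2]  zeros at y ∈ {8}
  x = 4: [0↦3, 1↦4, 2↦0, 3↦3, 4↦3, 5↦1, 6↦9, 7↦6, 8↦4, 9↦4, 10↦7]  zeros at y ∈ {2}
  x = 5: [0↦0, 1↦4, 2↦7, 3↦10, 4↦3, 5↦9, 6↦7, 7↦9, 8↦5, 9↦7, 10↦5]  zeros at y ∈ {0}
  x = 6: [0↦10, 1↦4, 2↦1, 3↦2, 4↦8, 5↦9, 6↦6, 7↦0, 8↦3, 9↦5, 10↦7]  zeros at y ∈ {7}
  x = 7: [0↦0, 1↦4, 2↦4, 3↦1, 4↦7, 5↦1, 6↦6, 7↦1, 8↦9, 9↦9, 10↦2]  zeros at y ∈ {0}
  x = 8: [0↦3, 1↦4, 2↦5, 3↦7, 4↦0, 5↦7, 6↦7, 7↦1, 8↦1, 9↦8, 10↦1]  zeros at y ∈ {4}
  x = 9: [0↦8, 1↦4, 2↦4, 3↦9, 4↦9, 5↦5, 6↦9, 7↦0, 8↦1, 9↦2, 10↦4]  zeros at y ∈ {7}
  x = 10: [0↦4, 1↦4, 2↦1, 3↦7, 4↦1, 5↦6, 6↦1, 7↦9, 8↦9, 9↦2, 10↦0]  zeros at y ∈ {10}
Collecting zeros: affine points = {(0, 10), (1, 2), (1, 4), (3, 8), (4, 2), (5, 0), (6, 7), (7, 0), (8, 4), (9, 7), (10, 10)}.
Total count |C(F_11)_aff| = 11.


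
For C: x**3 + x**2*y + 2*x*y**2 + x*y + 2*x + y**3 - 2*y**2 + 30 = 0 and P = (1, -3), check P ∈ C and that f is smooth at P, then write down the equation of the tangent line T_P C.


Tangent line at P: 14*x + 29*y + 73 = 0.

Step 1: f(1, -3) = 0, so P lies on C.
Step 2: partial derivatives
  f_x(x, y) = 3*x**2 + 2*x*y + 2*y**2 + y + 2, f_y(x, y) = x**2 + 4*x*y + x + 3*y**2 - 4*y.
  f_x(P) = 14, f_y(P) = 29 (gradient nonzero, so P is smooth).
Step 3: tangent line at P: 14·(x − 1) + 29·(y − -3) = 0.
Expanding: 14*x + 29*y + 73 = 0.


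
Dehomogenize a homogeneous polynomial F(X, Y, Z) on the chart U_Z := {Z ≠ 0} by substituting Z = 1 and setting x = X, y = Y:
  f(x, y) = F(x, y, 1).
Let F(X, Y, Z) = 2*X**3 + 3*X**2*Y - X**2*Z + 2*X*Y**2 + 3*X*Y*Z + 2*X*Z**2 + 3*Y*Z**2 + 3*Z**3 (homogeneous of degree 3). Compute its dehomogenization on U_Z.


f(x, y) = 2*x**3 + 3*x**2*y - x**2 + 2*x*y**2 + 3*x*y + 2*x + 3*y + 3

On U_Z we set Z = 1. Each monomial c·X^i·Y^j·Z^k in F becomes c·x^i·y^j·1^k = c·x^i·y^j.
Substituting Z = 1: F(X, Y, 1) = 2*x**3 + 3*x**2*y - x**2 + 2*x*y**2 + 3*x*y + 2*x + 3*y + 3.
Note: deg(f) ≤ deg(F) = 3; strict inequality happens when F is divisible by Z (lost terms).


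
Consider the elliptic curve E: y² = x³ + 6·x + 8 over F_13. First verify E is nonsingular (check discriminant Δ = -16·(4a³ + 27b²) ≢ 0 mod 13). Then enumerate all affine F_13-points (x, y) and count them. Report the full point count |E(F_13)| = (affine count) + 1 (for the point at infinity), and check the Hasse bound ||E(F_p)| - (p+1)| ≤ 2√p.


Affine points = {(3, 1), (3, 12), (6, 0), (7, 4), (7, 9), (8, 3), (8, 10), (11, 1), (11, 12), (12, 1), (12, 12)}; affine count = 11; |E(F_13)| = 12.

Discriminant check: Δ ∝ 4a³ + 27b² = 4·6³ + 27·8² = 4·216 + 27·64 ≡ 5 (mod 13). Nonzero ⇒ E is nonsingular.
For each x ∈ F_13, compute rhs = x³ + 6·x + 8 mod 13, then count y ∈ F_13 with y² ≡ rhs.
  x = 0: rhs = 8, matching y values: none (0 points).
  x = 1: rhs = 2, matching y values: none (0 points).
  x = 2: rhs = 2, matching y values: none (0 points).
  x = 3: rhs = 1, matching y values: 1, 12 (2 points).
  x = 4: rhs = 5, matching y values: none (0 points).
  x = 5: rhs = 7, matching y values: none (0 points).
  x = 6: rhs = 0, matching y values: 0 (1 points).
  x = 7: rhs = 3, matching y values: 4, 9 (2 points).
  x = 8: rhs = 9, matching y values: 3, 10 (2 points).
  x = 9: rhs = 11, matching y values: none (0 points).
  x = 10: rhs = 2, matching y values: none (0 points).
  x = 11: rhs = 1, matching y values: 1, 12 (2 points).
  x = 12: rhs = 1, matching y values: 1, 12 (2 points).
Total affine count: 11.
Full point count |E(F_13)| = 11 + 1 = 12.
Hasse bound: |12 − (13+1)| = |-2| = 2 ≤ 2√13 ≈ 7.2111 ✓.


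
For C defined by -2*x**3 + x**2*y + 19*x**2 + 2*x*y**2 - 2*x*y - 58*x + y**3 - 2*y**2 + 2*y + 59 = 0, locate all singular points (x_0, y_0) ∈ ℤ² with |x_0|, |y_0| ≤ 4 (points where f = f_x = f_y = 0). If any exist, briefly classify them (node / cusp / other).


Singular points: {(3, -1)}; classification: cusp.

Compute partial derivatives:
  f_x = -6*x**2 + 2*x*y + 38*x + 2*y**2 - 2*y - 58.
  f_y = x**2 + 4*x*y - 2*x + 3*y**2 - 4*y + 2.
Scan x_0 ∈ {−4, ..., 4}. For each x_0, f_y(x_0, y) is a polynomial in y; find its integer roots y ∈ {−4, ..., 4}, then test f_x and f at those candidates.
  x = -4: f_y(-4, y) = 3*y**2 - 20*y + 26; no integer root y with |y| ≤ 4.
  x = -3: f_y(-3, y) = 3*y**2 - 16*y + 17; no integer root y with |y| ≤ 4.
  x = -2: f_y(-2, y) = 3*y**2 - 12*y + 10; no integer root y with |y| ≤ 4.
  x = -1: f_y(-1, y) = 3*y**2 - 8*y + 5; vanishes at y ∈ {1}. (-1, 1): f_x = -104 ≠ 0.
  x = 0: f_y(0, y) = 3*y**2 - 4*y + 2; no integer root y with |y| ≤ 4.
  x = 1: f_y(1, y) = 3*y**2 + 1; no integer root y with |y| ≤ 4.
  x = 2: f_y(2, y) = 3*y**2 + 4*y + 2; no integer root y with |y| ≤ 4.
  x = 3: f_y(3, y) = 3*y**2 + 8*y + 5; vanishes at y ∈ {-1}. (3, -1): f_x = 0, f = 0 — SINGULAR.
  x = 4: f_y(4, y) = 3*y**2 + 12*y + 10; no integer root y with |y| ≤ 4.
Only singular point on the grid: (3, -1).
Classify: substitute x = 3 + u, y = -1 + v and expand: f = -2*u**3 + u**2*v + 2*u*v**2 + v**3 + v**2.
No constant or linear terms (consistent with a singular point). Quadratic part: v**2. Cubic part: -2*u**3 + u**2*v + 2*u*v**2 + v**3.
The quadratic part v**2 is a perfect square, so there is a single (double) tangent line v = 0, i.e. y = -1. Restricting the cubic part to that line (v = 0) leaves -2*u**3 ≠ 0, so f is not divisible by v and the branch is v² ≈ 2*u**3 to lowest order — this is a cusp.
Classification: cusp.


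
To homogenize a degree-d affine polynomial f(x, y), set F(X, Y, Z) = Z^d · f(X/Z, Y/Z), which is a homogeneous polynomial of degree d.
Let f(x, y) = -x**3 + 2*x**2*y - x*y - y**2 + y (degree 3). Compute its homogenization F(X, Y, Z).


F(X, Y, Z) = -X**3 + 2*X**2*Y - X*Y*Z - Y**2*Z + Y*Z**2

deg(f) = 3.
Substitute x = X/Z, y = Y/Z into f, then multiply by Z^3.
  monomial -1·x^3·y^0 ↦ -1·X^3·Y^0·Z^0.
  monomial 2·x^2·y^1 ↦ 2·X^2·Y^1·Z^0.
  monomial -1·x^1·y^1 ↦ -1·X^1·Y^1·Z^1.
  monomial -1·x^0·y^2 ↦ -1·X^0·Y^2·Z^1.
  monomial 1·x^0·y^1 ↦ 1·X^0·Y^1·Z^2.
Collecting: F(X, Y, Z) = -X**3 + 2*X**2*Y - X*Y*Z - Y**2*Z + Y*Z**2.


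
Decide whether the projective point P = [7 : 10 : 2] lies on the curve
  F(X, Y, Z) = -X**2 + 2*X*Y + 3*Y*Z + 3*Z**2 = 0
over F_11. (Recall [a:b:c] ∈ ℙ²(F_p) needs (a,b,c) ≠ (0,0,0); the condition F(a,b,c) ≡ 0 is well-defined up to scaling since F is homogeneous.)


F(7,10,2) ≡ 9 (mod 11); P is NOT on the curve.

Evaluate F(7, 10, 2) term-by-term (mod 11).
  -X**2 ↦ -1·49·1·1 = -49
  2*X*Y ↦ 2·7·10·1 = 140
  3*Y*Z ↦ 3·1·10·2 = 60
  3*Z**2 ↦ 3·1·1·4 = 12
Sum: F(7, 10, 2) = (-49) + (140) + (60) + (12) = 163.
Reducing mod 11: 163 ≡ 9 (mod 11).
Since F(a, b, c) ≡ 9 ≠ 0 (mod 11), P does NOT lie on the curve.


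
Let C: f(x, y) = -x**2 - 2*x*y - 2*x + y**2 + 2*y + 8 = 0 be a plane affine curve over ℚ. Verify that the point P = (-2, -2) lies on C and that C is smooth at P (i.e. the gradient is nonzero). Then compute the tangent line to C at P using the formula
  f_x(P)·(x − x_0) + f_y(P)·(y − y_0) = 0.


Tangent line at P: 6*x + 2*y + 16 = 0.

Step 1: f(-2, -2) = 0, so P lies on C.
Step 2: partial derivatives
  f_x(x, y) = -2*x - 2*y - 2, f_y(x, y) = -2*x + 2*y + 2.
  f_x(P) = 6, f_y(P) = 2 (gradient nonzero, so P is smooth).
Step 3: tangent line at P: 6·(x − -2) + 2·(y − -2) = 0.
Expanding: 6*x + 2*y + 16 = 0.


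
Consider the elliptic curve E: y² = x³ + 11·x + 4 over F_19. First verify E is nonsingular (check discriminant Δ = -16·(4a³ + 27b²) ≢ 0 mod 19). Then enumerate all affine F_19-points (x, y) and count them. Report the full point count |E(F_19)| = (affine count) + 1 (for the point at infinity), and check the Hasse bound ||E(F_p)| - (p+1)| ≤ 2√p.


Affine points = {(0, 2), (0, 17), (1, 4), (1, 15), (3, 8), (3, 11), (4, 6), (4, 13), (6, 1), (6, 18), (7, 5), (7, 14), (13, 8), (13, 11), (16, 1), (16, 18), (18, 7), (18, 12)}; affine count = 18; |E(F_19)| = 19.

Discriminant check: Δ ∝ 4a³ + 27b² = 4·11³ + 27·4² = 4·1331 + 27·16 ≡ 18 (mod 19). Nonzero ⇒ E is nonsingular.
For each x ∈ F_19, compute rhs = x³ + 11·x + 4 mod 19, then count y ∈ F_19 with y² ≡ rhs.
  x = 0: rhs = 4, matching y values: 2, 17 (2 points).
  x = 1: rhs = 16, matching y values: 4, 15 (2 points).
  x = 2: rhs = 15, matching y values: none (0 points).
  x = 3: rhs = 7, matching y values: 8, 11 (2 points).
  x = 4: rhs = 17, matching y values: 6, 13 (2 points).
  x = 5: rhs = 13, matching y values: none (0 points).
  x = 6: rhs = 1, matching y values: 1, 18 (2 points).
  x = 7: rhs = 6, matching y values: 5, 14 (2 points).
  x = 8: rhs = 15, matching y values: none (0 points).
  x = 9: rhs = 15, matching y values: none (0 points).
  x = 10: rhs = 12, matching y values: none (0 points).
  x = 11: rhs = 12, matching y values: none (0 points).
  x = 12: rhs = 2, matching y values: none (0 points).
  x = 13: rhs = 7, matching y values: 8, 11 (2 points).
  x = 14: rhs = 14, matching y values: none (0 points).
  x = 15: rhs = 10, matching y values: none (0 points).
  x = 16: rhs = 1, matching y values: 1, 18 (2 points).
  x = 17: rhs = 12, matching y values: none (0 points).
  x = 18: rhs = 11, matching y values: 7, 12 (2 points).
Total affine count: 18.
Full point count |E(F_19)| = 18 + 1 = 19.
Hasse bound: |19 − (19+1)| = |-1| = 1 ≤ 2√19 ≈ 8.7178 ✓.


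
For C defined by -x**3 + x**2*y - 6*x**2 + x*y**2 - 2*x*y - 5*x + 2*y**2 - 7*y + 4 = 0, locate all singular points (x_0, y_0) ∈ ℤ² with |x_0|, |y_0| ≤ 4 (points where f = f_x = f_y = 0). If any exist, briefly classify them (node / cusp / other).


Singular points: {(-1, 2)}; classification: node.

Compute partial derivatives:
  f_x = -3*x**2 + 2*x*y - 12*x + y**2 - 2*y - 5.
  f_y = x**2 + 2*x*y - 2*x + 4*y - 7.
Scan x_0 ∈ {−4, ..., 4}. For each x_0, f_y(x_0, y) is a polynomial in y; find its integer roots y ∈ {−4, ..., 4}, then test f_x and f at those candidates.
  x = -4: f_y(-4, y) = 17 - 4*y; no integer root y with |y| ≤ 4.
  x = -3: f_y(-3, y) = 8 - 2*y; vanishes at y ∈ {4}. (-3, 4): f_x = -12 ≠ 0.
  x = -2: f_y(-2, y) = 1; no integer root y with |y| ≤ 4.
  x = -1: f_y(-1, y) = 2*y - 4; vanishes at y ∈ {2}. (-1, 2): f_x = 0, f = 0 — SINGULAR.
  x = 0: f_y(0, y) = 4*y - 7; no integer root y with |y| ≤ 4.
  x = 1: f_y(1, y) = 6*y - 8; no integer root y with |y| ≤ 4.
  x = 2: f_y(2, y) = 8*y - 7; no integer root y with |y| ≤ 4.
  x = 3: f_y(3, y) = 10*y - 4; no integer root y with |y| ≤ 4.
  x = 4: f_y(4, y) = 12*y + 1; no integer root y with |y| ≤ 4.
Only singular point on the grid: (-1, 2).
Classify: substitute x = -1 + u, y = 2 + v and expand: f = -u**3 + u**2*v - u**2 + u*v**2 + v**2.
No constant or linear terms (consistent with a singular point). Quadratic part: -u**2 + v**2. Cubic part: -u**3 + u**2*v + u*v**2.
The quadratic part v**2 - u**2 = (v − u)(v + u) splits into two distinct linear factors, so there are two distinct tangent lines y − 2 = ±(x − -1) — this is a node (ordinary double point).
Classification: node.


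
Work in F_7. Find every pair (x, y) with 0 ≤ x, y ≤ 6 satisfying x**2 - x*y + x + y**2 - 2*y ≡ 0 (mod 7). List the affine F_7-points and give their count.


Affine F_7-points: {(0, 0), (0, 2), (1, 1), (1, 2), (6, 0), (6, 1)}; count = 6.

For each of the 49 pairs (x, y) ∈ F_7², evaluate f(x, y) mod 7. Record the zeros.
  x = 0: [0↦0, 1↦6, 2↦0, 3↦3, 4↦1, 5↦1, 6↦3]  zeros at y ∈ {0, 2}
  x = 1: [0↦2, 1↦0, 2↦0, 3↦2, 4↦6, 5↦5, 6↦6]  zeros at y ∈ {1, 2}
  x = 2: [0↦6, 1↦3, 2↦2, 3↦3, 4↦6, 5↦4, 6↦4]  zeros at y ∈ ∅
  x = 3: [0↦5, 1↦1, 2↦6, 3↦6, 4↦1, 5↦5, 6↦4]  zeros at y ∈ ∅
  x = 4: [0↦6, 1↦1, 2↦5, 3↦4, 4↦5, 5↦1, 6↦6]  zeros at y ∈ ∅
  x = 5: [0↦2, 1↦3, 2↦6, 3↦4, 4↦4, 5↦6, 6↦3]  zeros at y ∈ ∅
  x = 6: [0↦0, 1↦0, 2↦2, 3↦6, 4↦5, 5↦6, 6↦2]  zeros at y ∈ {0, 1}
Collecting zeros: affine points = {(0, 0), (0, 2), (1, 1), (1, 2), (6, 0), (6, 1)}.
Total count |C(F_7)_aff| = 6.


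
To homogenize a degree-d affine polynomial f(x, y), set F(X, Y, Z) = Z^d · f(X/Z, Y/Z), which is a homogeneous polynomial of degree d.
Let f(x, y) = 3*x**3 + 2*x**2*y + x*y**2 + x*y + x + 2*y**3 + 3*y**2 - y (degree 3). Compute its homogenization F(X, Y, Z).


F(X, Y, Z) = 3*X**3 + 2*X**2*Y + X*Y**2 + X*Y*Z + X*Z**2 + 2*Y**3 + 3*Y**2*Z - Y*Z**2

deg(f) = 3.
Substitute x = X/Z, y = Y/Z into f, then multiply by Z^3.
  monomial 3·x^3·y^0 ↦ 3·X^3·Y^0·Z^0.
  monomial 2·x^2·y^1 ↦ 2·X^2·Y^1·Z^0.
  monomial 1·x^1·y^2 ↦ 1·X^1·Y^2·Z^0.
  monomial 1·x^1·y^1 ↦ 1·X^1·Y^1·Z^1.
  monomial 1·x^1·y^0 ↦ 1·X^1·Y^0·Z^2.
  monomial 2·x^0·y^3 ↦ 2·X^0·Y^3·Z^0.
  monomial 3·x^0·y^2 ↦ 3·X^0·Y^2·Z^1.
  monomial -1·x^0·y^1 ↦ -1·X^0·Y^1·Z^2.
Collecting: F(X, Y, Z) = 3*X**3 + 2*X**2*Y + X*Y**2 + X*Y*Z + X*Z**2 + 2*Y**3 + 3*Y**2*Z - Y*Z**2.


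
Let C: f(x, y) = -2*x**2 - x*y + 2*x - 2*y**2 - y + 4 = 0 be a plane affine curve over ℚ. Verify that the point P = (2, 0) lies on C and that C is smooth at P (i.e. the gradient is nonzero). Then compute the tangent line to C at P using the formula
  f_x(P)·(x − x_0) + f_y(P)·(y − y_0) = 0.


Tangent line at P: -6*x - 3*y + 12 = 0.

Step 1: f(2, 0) = 0, so P lies on C.
Step 2: partial derivatives
  f_x(x, y) = -4*x - y + 2, f_y(x, y) = -x - 4*y - 1.
  f_x(P) = -6, f_y(P) = -3 (gradient nonzero, so P is smooth).
Step 3: tangent line at P: -6·(x − 2) + -3·(y − 0) = 0.
Expanding: -6*x - 3*y + 12 = 0.


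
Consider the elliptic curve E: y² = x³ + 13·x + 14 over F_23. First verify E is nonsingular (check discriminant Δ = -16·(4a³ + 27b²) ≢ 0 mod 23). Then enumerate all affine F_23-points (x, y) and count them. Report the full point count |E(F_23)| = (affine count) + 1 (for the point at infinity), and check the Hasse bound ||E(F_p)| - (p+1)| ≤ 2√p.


Affine points = {(2, 5), (2, 18), (6, 3), (6, 20), (8, 3), (8, 20), (9, 3), (9, 20), (11, 4), (11, 19), (12, 9), (12, 14), (18, 10), (18, 13), (19, 6), (19, 17), (21, 7), (21, 16), (22, 0)}; affine count = 19; |E(F_23)| = 20.

Discriminant check: Δ ∝ 4a³ + 27b² = 4·13³ + 27·14² = 4·2197 + 27·196 ≡ 4 (mod 23). Nonzero ⇒ E is nonsingular.
For each x ∈ F_23, compute rhs = x³ + 13·x + 14 mod 23, then count y ∈ F_23 with y² ≡ rhs.
  x = 0: rhs = 14, matching y values: none (0 points).
  x = 1: rhs = 5, matching y values: none (0 points).
  x = 2: rhs = 2, matching y values: 5, 18 (2 points).
  x = 3: rhs = 11, matching y values: none (0 points).
  x = 4: rhs = 15, matching y values: none (0 points).
  x = 5: rhs = 20, matching y values: none (0 points).
  x = 6: rhs = 9, matching y values: 3, 20 (2 points).
  x = 7: rhs = 11, matching y values: none (0 points).
  x = 8: rhs = 9, matching y values: 3, 20 (2 points).
  x = 9: rhs = 9, matching y values: 3, 20 (2 points).
  x = 10: rhs = 17, matching y values: none (0 points).
  x = 11: rhs = 16, matching y values: 4, 19 (2 points).
  x = 12: rhs = 12, matching y values: 9, 14 (2 points).
  x = 13: rhs = 11, matching y values: none (0 points).
  x = 14: rhs = 19, matching y values: none (0 points).
  x = 15: rhs = 19, matching y values: none (0 points).
  x = 16: rhs = 17, matching y values: none (0 points).
  x = 17: rhs = 19, matching y values: none (0 points).
  x = 18: rhs = 8, matching y values: 10, 13 (2 points).
  x = 19: rhs = 13, matching y values: 6, 17 (2 points).
  x = 20: rhs = 17, matching y values: none (0 points).
  x = 21: rhs = 3, matching y values: 7, 16 (2 points).
  x = 22: rhs = 0, matching y values: 0 (1 points).
Total affine count: 19.
Full point count |E(F_23)| = 19 + 1 = 20.
Hasse bound: |20 − (23+1)| = |-4| = 4 ≤ 2√23 ≈ 9.5917 ✓.


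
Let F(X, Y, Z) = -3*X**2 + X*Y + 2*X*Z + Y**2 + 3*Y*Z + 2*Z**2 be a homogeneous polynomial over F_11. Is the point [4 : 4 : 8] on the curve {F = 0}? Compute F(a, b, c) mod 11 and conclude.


F(4,4,8) ≡ 8 (mod 11); P is NOT on the curve.

Evaluate F(4, 4, 8) term-by-term (mod 11).
  -3*X**2 ↦ -3·16·1·1 = -48
  X*Y ↦ 1·4·4·1 = 16
  2*X*Z ↦ 2·4·1·8 = 64
  Y**2 ↦ 1·1·16·1 = 16
  3*Y*Z ↦ 3·1·4·8 = 96
  2*Z**2 ↦ 2·1·1·64 = 128
Sum: F(4, 4, 8) = (-48) + (16) + (64) + (16) + (96) + (128) = 272.
Reducing mod 11: 272 ≡ 8 (mod 11).
Since F(a, b, c) ≡ 8 ≠ 0 (mod 11), P does NOT lie on the curve.


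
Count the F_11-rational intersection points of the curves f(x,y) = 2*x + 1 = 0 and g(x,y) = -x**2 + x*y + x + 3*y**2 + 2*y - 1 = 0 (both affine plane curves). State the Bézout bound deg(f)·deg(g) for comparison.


Common zeros: {(5, 1), (5, 4)}; count = 2; Bézout bound = 2.

deg(f) = 1, deg(g) = 2, so Bézout bound = 2.
Scan x ∈ F_11. For each x, list the y ∈ F_11 with f(x, y) ≡ 0 and those with g(x, y) ≡ 0 (mod 11); the common zeros in that column are the intersection.
  x = 0: f ≡ 0 at y ∈ ∅; g ≡ 0 at y ∈ {4, 10}; common: ∅.
  x = 1: f ≡ 0 at y ∈ ∅; g ≡ 0 at y ∈ ∅; common: ∅.
  x = 2: f ≡ 0 at y ∈ ∅; g ≡ 0 at y ∈ ∅; common: ∅.
  x = 3: f ≡ 0 at y ∈ ∅; g ≡ 0 at y ∈ ∅; common: ∅.
  x = 4: f ≡ 0 at y ∈ ∅; g ≡ 0 at y ∈ {2, 7}; common: ∅.
  x = 5: f ≡ 0 at y ∈ {0, 1, 2, 3, 4, 5, 6, 7, 8, 9, 10}; g ≡ 0 at y ∈ {1, 4}; common: {1, 4}.
  x = 6: f ≡ 0 at y ∈ ∅; g ≡ 0 at y ∈ ∅; common: ∅.
  x = 7: f ≡ 0 at y ∈ ∅; g ≡ 0 at y ∈ {3, 5}; common: ∅.
  x = 8: f ≡ 0 at y ∈ ∅; g ≡ 0 at y ∈ {1, 3}; common: ∅.
  x = 9: f ≡ 0 at y ∈ ∅; g ≡ 0 at y ∈ ∅; common: ∅.
  x = 10: f ≡ 0 at y ∈ ∅; g ≡ 0 at y ∈ {2, 5}; common: ∅.
Collecting: common zeros = {(5, 1), (5, 4)}, so the count is 2.
Comparison with the Bézout bound: 2 ≤ 2 = deg(f)·deg(g), as expected for curves with no common component (the bound is attained).
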